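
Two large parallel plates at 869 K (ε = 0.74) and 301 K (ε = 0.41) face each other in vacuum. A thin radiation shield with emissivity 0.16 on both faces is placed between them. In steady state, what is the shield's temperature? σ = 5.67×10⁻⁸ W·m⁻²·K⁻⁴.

In steady state the net flux on the hot side equals that on the cold side.
σ(T₁⁴−T_s⁴)/D₁ = σ(T_s⁴−T₂⁴)/D₂, with D₁ = 1/ε₁+1/ε_s−1 = 6.601, D₂ = 1/ε_s+1/ε₂−1 = 7.689.
Solve for T_s⁴: T_s⁴ = (D₂·T₁⁴ + D₁·T₂⁴)/(D₁+D₂) = 3.106×10¹¹ K⁴.

T_s ≈ 747 K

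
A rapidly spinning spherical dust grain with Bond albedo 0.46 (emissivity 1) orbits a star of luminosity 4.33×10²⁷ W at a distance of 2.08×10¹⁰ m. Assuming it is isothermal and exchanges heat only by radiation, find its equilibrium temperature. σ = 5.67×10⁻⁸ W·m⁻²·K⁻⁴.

First find the stellar flux at distance d: S = L/(4πd²) = 4.33×10²⁷/(4π·(2.08×10¹⁰)²) = 7.964×10⁵ W/m².
For an isothermal sphere, absorbed (1−a)S·πr² = emitted σ·4πr²·T⁴, so T⁴ = (1−a)S/(4σ).
T⁴ = 0.540·7.964×10⁵/(4·5.67×10⁻⁸) = 1.896×10¹² K⁴.

T ≈ 1170 K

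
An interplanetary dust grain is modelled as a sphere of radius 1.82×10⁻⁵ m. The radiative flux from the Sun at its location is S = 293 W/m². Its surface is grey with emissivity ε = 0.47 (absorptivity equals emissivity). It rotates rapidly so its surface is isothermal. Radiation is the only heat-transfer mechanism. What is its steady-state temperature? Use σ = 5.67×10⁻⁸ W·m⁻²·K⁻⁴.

T ≈ 190 K

At equilibrium, absorbed power = emitted power.
Absorbing cross-section = πr² = 1.041×10⁻⁹ m²; emitting surface = 4πr² = 4.162×10⁻⁹ m² (ratio 4).
εS·A_cross = εσ·A_surf·T⁴  ⇒  T⁴ = S/(4σ)   (ε cancels).
T⁴ = 293/(4·5.67×10⁻⁸) = 1.292×10⁹ K⁴.
T = (1.292×10⁹)^(1/4).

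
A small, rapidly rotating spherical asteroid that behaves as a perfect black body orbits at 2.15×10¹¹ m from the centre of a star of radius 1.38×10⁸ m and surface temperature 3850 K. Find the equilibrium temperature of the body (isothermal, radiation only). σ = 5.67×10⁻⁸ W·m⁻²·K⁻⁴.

The star's surface emits σT_*⁴; at distance d the flux is S = σT_*⁴(R_*/d)².
S = 5.67×10⁻⁸·(3850)⁴·(1.38×10⁸/2.15×10¹¹)² = 5.132 W/m².
For an isothermal sphere T⁴ = (1−a)S/(4σ) = 2.263×10⁷ K⁴.

T ≈ 69.0 K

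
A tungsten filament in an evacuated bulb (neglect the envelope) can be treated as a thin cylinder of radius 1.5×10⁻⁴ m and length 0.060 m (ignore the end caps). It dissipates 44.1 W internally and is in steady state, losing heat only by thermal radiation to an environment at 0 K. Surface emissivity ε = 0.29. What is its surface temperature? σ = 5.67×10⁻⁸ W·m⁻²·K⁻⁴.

Steady state: internal power = radiated power, P = εσA T⁴.
Radiating area A = 2πrL = 5.655×10⁻⁵ m².
T⁴ = P/(εσA) = 44.1/(0.29·5.67×10⁻⁸·5.655×10⁻⁵) = 4.743×10¹³ K⁴.
T = (4.743×10¹³)^(1/4).

T ≈ 2620 K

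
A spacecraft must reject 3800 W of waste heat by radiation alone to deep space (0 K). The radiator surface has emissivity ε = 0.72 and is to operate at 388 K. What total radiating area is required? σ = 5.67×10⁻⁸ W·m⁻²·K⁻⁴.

A ≈ 4.11 m²

P = εσA T⁴ ⇒ A = P/(εσT⁴).
T⁴ = 2.266×10¹⁰ K⁴.
A = 3800/(0.72 × 5.67×10⁻⁸ × 2.266×10¹⁰).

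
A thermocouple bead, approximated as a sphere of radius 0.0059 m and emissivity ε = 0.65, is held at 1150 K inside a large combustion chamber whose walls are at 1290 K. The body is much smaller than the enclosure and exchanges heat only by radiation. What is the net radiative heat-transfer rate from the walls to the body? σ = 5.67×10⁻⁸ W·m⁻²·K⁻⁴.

For a small grey body in a large enclosure: P_net = εσA(T_body⁴ − T_wall⁴).
A = 4πr² = 4.374×10⁻⁴ m²; T_body⁴ − T_wall⁴ = 1.749×10¹² − 2.769×10¹² = -1.020×10¹² K⁴.
|P_net| = 0.65·5.67×10⁻⁸·4.374×10⁻⁴·1.020×10¹².

P_net ≈ 16.4 W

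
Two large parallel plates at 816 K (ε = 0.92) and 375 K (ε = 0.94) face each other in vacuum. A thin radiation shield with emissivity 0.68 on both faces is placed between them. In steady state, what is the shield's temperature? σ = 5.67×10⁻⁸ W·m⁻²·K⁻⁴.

In steady state the net flux on the hot side equals that on the cold side.
σ(T₁⁴−T_s⁴)/D₁ = σ(T_s⁴−T₂⁴)/D₂, with D₁ = 1/ε₁+1/ε_s−1 = 1.558, D₂ = 1/ε_s+1/ε₂−1 = 1.534.
Solve for T_s⁴: T_s⁴ = (D₂·T₁⁴ + D₁·T₂⁴)/(D₁+D₂) = 2.300×10¹¹ K⁴.

T_s ≈ 693 K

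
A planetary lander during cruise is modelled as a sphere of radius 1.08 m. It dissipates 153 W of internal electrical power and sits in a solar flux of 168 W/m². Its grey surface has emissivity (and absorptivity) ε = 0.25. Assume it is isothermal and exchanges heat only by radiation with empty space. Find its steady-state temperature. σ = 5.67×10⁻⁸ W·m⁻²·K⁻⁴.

At steady state, absorbed solar power + internal power = radiated power.
Absorbed: α·S·A_cross = 0.25·168·3.664 = 153.9 W (cross-section πr²).
Total input = 153.9 + 153 = 306.9 W.
Radiated: εσ·A_surf·T⁴ with A_surf = 4πr² = 14.66 m².
T⁴ = 306.9/(0.25·5.67×10⁻⁸·14.66) = 1.477×10⁹ K⁴.

T ≈ 196 K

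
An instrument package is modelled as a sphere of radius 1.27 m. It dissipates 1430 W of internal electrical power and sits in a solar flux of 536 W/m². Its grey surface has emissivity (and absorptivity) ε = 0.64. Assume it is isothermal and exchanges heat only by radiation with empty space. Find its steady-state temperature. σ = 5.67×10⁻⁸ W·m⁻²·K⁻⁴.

T ≈ 256 K

At steady state, absorbed solar power + internal power = radiated power.
Absorbed: α·S·A_cross = 0.64·536·5.067 = 1738 W (cross-section πr²).
Total input = 1738 + 1430 = 3168 W.
Radiated: εσ·A_surf·T⁴ with A_surf = 4πr² = 20.27 m².
T⁴ = 3168/(0.64·5.67×10⁻⁸·20.27) = 4.308×10⁹ K⁴.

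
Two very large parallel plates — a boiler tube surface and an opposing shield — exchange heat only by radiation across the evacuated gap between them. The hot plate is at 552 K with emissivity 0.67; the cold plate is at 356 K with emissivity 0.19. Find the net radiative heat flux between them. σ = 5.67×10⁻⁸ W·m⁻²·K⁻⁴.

For two infinite grey parallel plates, q = σ(T₁⁴ − T₂⁴)/(1/ε₁ + 1/ε₂ − 1).
T₁⁴ − T₂⁴ = 9.284×10¹⁰ − 1.606×10¹⁰ = 7.678×10¹⁰ K⁴.
1/ε₁ + 1/ε₂ − 1 = 1.493 + 5.263 − 1 = 5.756.
q = 5.67×10⁻⁸ × 7.678×10¹⁰ / 5.756.

q ≈ 756 W/m²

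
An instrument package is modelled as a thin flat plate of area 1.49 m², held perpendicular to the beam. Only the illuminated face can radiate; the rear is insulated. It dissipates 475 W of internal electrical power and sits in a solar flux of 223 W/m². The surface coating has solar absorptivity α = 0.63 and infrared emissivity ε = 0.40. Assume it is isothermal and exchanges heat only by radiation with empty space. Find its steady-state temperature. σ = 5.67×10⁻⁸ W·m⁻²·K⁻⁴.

T ≈ 377 K

At steady state, absorbed solar power + internal power = radiated power.
Absorbed: α·S·A_cross = 0.63·223·1.490 = 209.3 W (cross-section A).
Total input = 209.3 + 475 = 684.3 W.
Radiated: εσ·A_surf·T⁴ with A_surf = A = 1.490 m².
T⁴ = 684.3/(0.40·5.67×10⁻⁸·1.490) = 2.025×10¹⁰ K⁴.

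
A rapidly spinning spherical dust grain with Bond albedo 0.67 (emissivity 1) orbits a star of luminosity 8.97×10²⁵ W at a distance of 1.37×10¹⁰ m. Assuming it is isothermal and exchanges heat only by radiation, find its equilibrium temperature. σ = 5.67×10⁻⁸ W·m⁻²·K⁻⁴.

First find the stellar flux at distance d: S = L/(4πd²) = 8.97×10²⁵/(4π·(1.37×10¹⁰)²) = 38030 W/m².
For an isothermal sphere, absorbed (1−a)S·πr² = emitted σ·4πr²·T⁴, so T⁴ = (1−a)S/(4σ).
T⁴ = 0.330·38030/(4·5.67×10⁻⁸) = 5.534×10¹⁰ K⁴.

T ≈ 485 K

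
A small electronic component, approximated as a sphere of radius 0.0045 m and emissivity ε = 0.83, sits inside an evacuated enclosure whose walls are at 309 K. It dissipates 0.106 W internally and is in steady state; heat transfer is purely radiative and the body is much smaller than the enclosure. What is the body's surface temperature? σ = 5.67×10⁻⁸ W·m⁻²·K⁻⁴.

T ≈ 366 K

For a small grey body in a large enclosure, net radiated power = εσA(T⁴ − T_w⁴).
Steady state: P = εσA(T⁴ − T_w⁴) with A = 4πr² = 2.545×10⁻⁴ m².
T⁴ = P/(εσA) + T_w⁴ = 0.106/(0.83·5.67×10⁻⁸·2.545×10⁻⁴) + (309)⁴
    = 8.851×10⁹ + 9.117×10⁹ = 1.797×10¹⁰ K⁴.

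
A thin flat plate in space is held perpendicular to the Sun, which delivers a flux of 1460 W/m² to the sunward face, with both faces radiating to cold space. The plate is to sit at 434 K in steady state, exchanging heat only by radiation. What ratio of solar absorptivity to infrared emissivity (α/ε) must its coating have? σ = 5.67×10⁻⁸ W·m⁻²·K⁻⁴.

Balance: αS·A = εσ·2A·T⁴ ⇒ α/ε = 2σT⁴/S.
α/ε = 2·5.67×10⁻⁸·(434)⁴/1460 = 2·5.67×10⁻⁸·3.548×10¹⁰/1460.

α/ε ≈ 2.76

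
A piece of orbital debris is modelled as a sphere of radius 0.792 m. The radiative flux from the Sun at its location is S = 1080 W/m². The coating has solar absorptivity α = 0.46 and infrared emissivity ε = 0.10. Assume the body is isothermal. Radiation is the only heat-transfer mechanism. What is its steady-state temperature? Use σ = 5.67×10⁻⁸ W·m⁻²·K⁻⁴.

T ≈ 385 K

At equilibrium, absorbed power = emitted power.
Absorbing cross-section = πr² = 1.971 m²; emitting surface = 4πr² = 7.882 m² (ratio 4).
αS·A_cross = εσ·A_surf·T⁴  ⇒  T⁴ = αS/(ε·4σ).
T⁴ = 0.460·1080/(0.10·4·5.67×10⁻⁸) = 2.190×10¹⁰ K⁴.
T = (2.190×10¹⁰)^(1/4).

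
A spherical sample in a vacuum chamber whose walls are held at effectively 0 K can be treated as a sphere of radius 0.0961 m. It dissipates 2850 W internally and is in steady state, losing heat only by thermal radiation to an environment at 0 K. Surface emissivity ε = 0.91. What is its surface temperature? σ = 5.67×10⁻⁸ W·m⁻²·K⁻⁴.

T ≈ 831 K

Steady state: internal power = radiated power, P = εσA T⁴.
Radiating area A = 4πr² = 0.1161 m².
T⁴ = P/(εσA) = 2850/(0.91·5.67×10⁻⁸·0.1161) = 4.760×10¹¹ K⁴.
T = (4.760×10¹¹)^(1/4).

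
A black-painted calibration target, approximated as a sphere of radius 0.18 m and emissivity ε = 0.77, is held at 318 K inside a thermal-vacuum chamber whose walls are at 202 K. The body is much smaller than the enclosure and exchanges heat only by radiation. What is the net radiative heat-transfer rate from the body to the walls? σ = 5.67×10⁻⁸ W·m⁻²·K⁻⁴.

For a small grey body in a large enclosure: P_net = εσA(T_body⁴ − T_wall⁴).
A = 4πr² = 0.4072 m²; T_body⁴ − T_wall⁴ = 1.023×10¹⁰ − 1.665×10⁹ = 8.561×10⁹ K⁴.
|P_net| = 0.77·5.67×10⁻⁸·0.4072·8.561×10⁹.

P_net ≈ 152 W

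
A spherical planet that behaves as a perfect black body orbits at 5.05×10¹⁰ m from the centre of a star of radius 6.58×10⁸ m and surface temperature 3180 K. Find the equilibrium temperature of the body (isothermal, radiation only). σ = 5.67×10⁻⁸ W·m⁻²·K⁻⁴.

The star's surface emits σT_*⁴; at distance d the flux is S = σT_*⁴(R_*/d)².
S = 5.67×10⁻⁸·(3180)⁴·(6.58×10⁸/5.05×10¹⁰)² = 984.4 W/m².
For an isothermal sphere T⁴ = (1−a)S/(4σ) = 4.340×10⁹ K⁴.

T ≈ 257 K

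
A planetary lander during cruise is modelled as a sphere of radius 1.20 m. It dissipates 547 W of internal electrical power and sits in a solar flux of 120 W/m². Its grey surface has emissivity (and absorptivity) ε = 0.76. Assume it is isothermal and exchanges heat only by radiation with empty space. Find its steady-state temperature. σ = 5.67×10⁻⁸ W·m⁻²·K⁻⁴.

T ≈ 187 K

At steady state, absorbed solar power + internal power = radiated power.
Absorbed: α·S·A_cross = 0.76·120·4.524 = 412.6 W (cross-section πr²).
Total input = 412.6 + 547 = 959.6 W.
Radiated: εσ·A_surf·T⁴ with A_surf = 4πr² = 18.10 m².
T⁴ = 959.6/(0.76·5.67×10⁻⁸·18.10) = 1.231×10⁹ K⁴.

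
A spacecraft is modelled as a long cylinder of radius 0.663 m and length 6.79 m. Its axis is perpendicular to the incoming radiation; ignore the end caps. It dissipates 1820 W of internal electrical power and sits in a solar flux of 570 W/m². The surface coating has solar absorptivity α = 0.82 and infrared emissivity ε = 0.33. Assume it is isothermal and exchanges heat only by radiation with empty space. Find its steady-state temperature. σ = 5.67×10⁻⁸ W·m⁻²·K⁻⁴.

T ≈ 327 K

At steady state, absorbed solar power + internal power = radiated power.
Absorbed: α·S·A_cross = 0.82·570·9.004 = 4208 W (cross-section 2rL).
Total input = 4208 + 1820 = 6028 W.
Radiated: εσ·A_surf·T⁴ with A_surf = 2πrL = 28.29 m².
T⁴ = 6028/(0.33·5.67×10⁻⁸·28.29) = 1.139×10¹⁰ K⁴.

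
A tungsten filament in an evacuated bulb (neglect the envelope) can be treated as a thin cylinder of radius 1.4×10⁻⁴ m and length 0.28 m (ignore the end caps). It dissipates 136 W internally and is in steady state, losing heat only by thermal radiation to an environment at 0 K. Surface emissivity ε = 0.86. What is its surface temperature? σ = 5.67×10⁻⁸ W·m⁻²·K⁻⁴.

T ≈ 1830 K

Steady state: internal power = radiated power, P = εσA T⁴.
Radiating area A = 2πrL = 2.463×10⁻⁴ m².
T⁴ = P/(εσA) = 136/(0.86·5.67×10⁻⁸·2.463×10⁻⁴) = 1.132×10¹³ K⁴.
T = (1.132×10¹³)^(1/4).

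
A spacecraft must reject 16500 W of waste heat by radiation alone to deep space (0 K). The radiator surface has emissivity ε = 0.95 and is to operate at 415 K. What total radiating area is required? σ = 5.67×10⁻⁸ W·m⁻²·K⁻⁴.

A ≈ 10.3 m²

P = εσA T⁴ ⇒ A = P/(εσT⁴).
T⁴ = 2.966×10¹⁰ K⁴.
A = 16500/(0.95 × 5.67×10⁻⁸ × 2.966×10¹⁰).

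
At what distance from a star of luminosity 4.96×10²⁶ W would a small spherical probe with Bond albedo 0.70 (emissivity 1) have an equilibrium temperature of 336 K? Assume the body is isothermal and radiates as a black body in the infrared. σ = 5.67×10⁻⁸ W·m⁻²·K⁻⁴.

For an isothermal black-emitting sphere, (1−a)S·πr² = σ·4πr²·T⁴ ⇒ S = 4σT⁴/(1−a).
S = 4·5.67×10⁻⁸·(336)⁴/0.300 = 9636 W/m².
Flux falls as S = L/(4πd²), so d = √(L/(4πS)) = √(4.96×10²⁶/(4π·9636)).

d ≈ 6.40×10¹⁰ m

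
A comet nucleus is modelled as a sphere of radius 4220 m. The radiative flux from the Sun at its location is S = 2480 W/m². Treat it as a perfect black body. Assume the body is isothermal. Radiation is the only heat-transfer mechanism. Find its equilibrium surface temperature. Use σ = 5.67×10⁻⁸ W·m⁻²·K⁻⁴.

At equilibrium, absorbed power = emitted power.
Absorbing cross-section = πr² = 5.595×10⁷ m²; emitting surface = 4πr² = 2.238×10⁸ m² (ratio 4).
S·A_cross = εσ·A_surf·T⁴  ⇒  T⁴ = S/(4σ).
T⁴ = 1.00·2480/(4·5.67×10⁻⁸) = 1.093×10¹⁰ K⁴.
T = (1.093×10¹⁰)^(1/4).

T ≈ 323 K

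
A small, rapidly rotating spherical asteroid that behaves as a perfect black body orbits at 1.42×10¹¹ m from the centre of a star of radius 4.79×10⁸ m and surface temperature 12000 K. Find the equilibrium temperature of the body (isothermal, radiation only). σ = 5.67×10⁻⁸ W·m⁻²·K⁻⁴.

The star's surface emits σT_*⁴; at distance d the flux is S = σT_*⁴(R_*/d)².
S = 5.67×10⁻⁸·(12000)⁴·(4.79×10⁸/1.42×10¹¹)² = 13380 W/m².
For an isothermal sphere T⁴ = (1−a)S/(4σ) = 5.899×10¹⁰ K⁴.

T ≈ 493 K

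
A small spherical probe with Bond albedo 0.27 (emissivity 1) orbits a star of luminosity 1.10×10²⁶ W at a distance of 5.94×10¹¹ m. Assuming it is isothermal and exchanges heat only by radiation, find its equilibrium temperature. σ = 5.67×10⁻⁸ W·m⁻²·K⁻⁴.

T ≈ 94.5 K

First find the stellar flux at distance d: S = L/(4πd²) = 1.10×10²⁶/(4π·(5.94×10¹¹)²) = 24.81 W/m².
For an isothermal sphere, absorbed (1−a)S·πr² = emitted σ·4πr²·T⁴, so T⁴ = (1−a)S/(4σ).
T⁴ = 0.730·24.81/(4·5.67×10⁻⁸) = 7.985×10⁷ K⁴.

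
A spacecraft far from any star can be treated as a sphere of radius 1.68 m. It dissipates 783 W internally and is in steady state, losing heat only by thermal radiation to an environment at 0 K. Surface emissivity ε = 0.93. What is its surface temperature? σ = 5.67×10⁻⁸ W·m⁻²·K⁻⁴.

T ≈ 143 K

Steady state: internal power = radiated power, P = εσA T⁴.
Radiating area A = 4πr² = 35.47 m².
T⁴ = P/(εσA) = 783/(0.93·5.67×10⁻⁸·35.47) = 4.187×10⁸ K⁴.
T = (4.187×10⁸)^(1/4).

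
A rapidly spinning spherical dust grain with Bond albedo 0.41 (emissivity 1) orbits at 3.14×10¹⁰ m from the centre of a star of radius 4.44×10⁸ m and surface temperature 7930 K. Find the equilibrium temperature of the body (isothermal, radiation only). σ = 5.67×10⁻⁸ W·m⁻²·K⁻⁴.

T ≈ 584 K

The star's surface emits σT_*⁴; at distance d the flux is S = σT_*⁴(R_*/d)².
S = 5.67×10⁻⁸·(7930)⁴·(4.44×10⁸/3.14×10¹⁰)² = 44830 W/m².
For an isothermal sphere T⁴ = (1−a)S/(4σ) = 1.166×10¹¹ K⁴.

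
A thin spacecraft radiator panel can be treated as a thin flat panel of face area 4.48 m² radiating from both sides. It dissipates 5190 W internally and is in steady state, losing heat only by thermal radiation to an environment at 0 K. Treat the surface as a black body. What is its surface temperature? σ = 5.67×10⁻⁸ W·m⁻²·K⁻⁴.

T ≈ 318 K

Steady state: internal power = radiated power, P = εσA T⁴.
Radiating area A = 2·4.48 = 8.960 m².
T⁴ = P/(εσA) = 5190/(1.0·5.67×10⁻⁸·8.960) = 1.022×10¹⁰ K⁴.
T = (1.022×10¹⁰)^(1/4).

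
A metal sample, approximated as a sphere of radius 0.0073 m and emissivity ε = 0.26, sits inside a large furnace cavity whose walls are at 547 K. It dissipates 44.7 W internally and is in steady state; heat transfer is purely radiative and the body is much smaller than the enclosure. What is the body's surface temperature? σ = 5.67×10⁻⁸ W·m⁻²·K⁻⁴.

T ≈ 1470 K

For a small grey body in a large enclosure, net radiated power = εσA(T⁴ − T_w⁴).
Steady state: P = εσA(T⁴ − T_w⁴) with A = 4πr² = 6.697×10⁻⁴ m².
T⁴ = P/(εσA) + T_w⁴ = 44.7/(0.26·5.67×10⁻⁸·6.697×10⁻⁴) + (547)⁴
    = 4.528×10¹² + 8.953×10¹⁰ = 4.617×10¹² K⁴.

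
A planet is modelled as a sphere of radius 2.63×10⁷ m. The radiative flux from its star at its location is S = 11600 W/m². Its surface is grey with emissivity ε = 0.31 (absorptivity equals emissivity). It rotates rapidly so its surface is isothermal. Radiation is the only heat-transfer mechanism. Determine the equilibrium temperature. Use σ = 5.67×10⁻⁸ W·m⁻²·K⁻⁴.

T ≈ 476 K

At equilibrium, absorbed power = emitted power.
Absorbing cross-section = πr² = 2.173×10¹⁵ m²; emitting surface = 4πr² = 8.692×10¹⁵ m² (ratio 4).
εS·A_cross = εσ·A_surf·T⁴  ⇒  T⁴ = S/(4σ)   (ε cancels).
T⁴ = 11600/(4·5.67×10⁻⁸) = 5.115×10¹⁰ K⁴.
T = (5.115×10¹⁰)^(1/4).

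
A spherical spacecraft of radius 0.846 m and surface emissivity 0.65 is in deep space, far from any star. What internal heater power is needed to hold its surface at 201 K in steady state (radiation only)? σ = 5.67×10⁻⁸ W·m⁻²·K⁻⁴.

P ≈ 541 W

P = εσ·4πr²·T⁴.
4πr² = 8.994 m²; T⁴ = 1.632×10⁹ K⁴.
P = 0.65·5.67×10⁻⁸·8.994·1.632×10⁹.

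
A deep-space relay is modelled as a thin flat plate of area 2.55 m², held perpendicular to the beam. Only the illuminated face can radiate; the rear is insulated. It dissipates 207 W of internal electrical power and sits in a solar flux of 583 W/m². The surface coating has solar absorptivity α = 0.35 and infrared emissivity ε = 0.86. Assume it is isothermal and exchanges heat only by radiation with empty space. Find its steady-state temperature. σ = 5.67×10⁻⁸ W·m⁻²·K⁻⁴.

T ≈ 277 K

At steady state, absorbed solar power + internal power = radiated power.
Absorbed: α·S·A_cross = 0.35·583·2.550 = 520.3 W (cross-section A).
Total input = 520.3 + 207 = 727.3 W.
Radiated: εσ·A_surf·T⁴ with A_surf = A = 2.550 m².
T⁴ = 727.3/(0.86·5.67×10⁻⁸·2.550) = 5.849×10⁹ K⁴.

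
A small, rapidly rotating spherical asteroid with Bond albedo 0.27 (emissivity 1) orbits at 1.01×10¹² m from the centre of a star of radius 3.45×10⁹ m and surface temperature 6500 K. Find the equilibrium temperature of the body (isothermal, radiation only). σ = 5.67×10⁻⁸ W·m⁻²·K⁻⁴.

T ≈ 248 K

The star's surface emits σT_*⁴; at distance d the flux is S = σT_*⁴(R_*/d)².
S = 5.67×10⁻⁸·(6500)⁴·(3.45×10⁹/1.01×10¹²)² = 1181 W/m².
For an isothermal sphere T⁴ = (1−a)S/(4σ) = 3.801×10⁹ K⁴.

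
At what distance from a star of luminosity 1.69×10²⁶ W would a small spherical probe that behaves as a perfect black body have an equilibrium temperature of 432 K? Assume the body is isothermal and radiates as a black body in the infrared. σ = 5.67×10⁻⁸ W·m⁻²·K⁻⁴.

For an isothermal black-emitting sphere, (1−a)S·πr² = σ·4πr²·T⁴ ⇒ S = 4σT⁴/(1−a).
S = 4·5.67×10⁻⁸·(432)⁴/1.00 = 7899 W/m².
Flux falls as S = L/(4πd²), so d = √(L/(4πS)) = √(1.69×10²⁶/(4π·7899)).

d ≈ 4.13×10¹⁰ m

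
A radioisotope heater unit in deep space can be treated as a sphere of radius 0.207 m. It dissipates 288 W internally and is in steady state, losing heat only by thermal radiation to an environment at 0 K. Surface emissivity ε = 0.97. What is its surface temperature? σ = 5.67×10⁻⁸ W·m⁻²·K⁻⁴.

Steady state: internal power = radiated power, P = εσA T⁴.
Radiating area A = 4πr² = 0.5385 m².
T⁴ = P/(εσA) = 288/(0.97·5.67×10⁻⁸·0.5385) = 9.725×10⁹ K⁴.
T = (9.725×10⁹)^(1/4).

T ≈ 314 K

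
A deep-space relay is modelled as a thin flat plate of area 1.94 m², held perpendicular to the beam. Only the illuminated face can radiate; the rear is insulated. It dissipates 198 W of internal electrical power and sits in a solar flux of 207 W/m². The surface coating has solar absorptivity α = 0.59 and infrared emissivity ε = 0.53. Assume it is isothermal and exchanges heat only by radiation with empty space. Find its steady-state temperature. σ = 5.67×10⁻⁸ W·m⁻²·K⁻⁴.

T ≈ 294 K

At steady state, absorbed solar power + internal power = radiated power.
Absorbed: α·S·A_cross = 0.59·207·1.940 = 236.9 W (cross-section A).
Total input = 236.9 + 198 = 434.9 W.
Radiated: εσ·A_surf·T⁴ with A_surf = A = 1.940 m².
T⁴ = 434.9/(0.53·5.67×10⁻⁸·1.940) = 7.460×10⁹ K⁴.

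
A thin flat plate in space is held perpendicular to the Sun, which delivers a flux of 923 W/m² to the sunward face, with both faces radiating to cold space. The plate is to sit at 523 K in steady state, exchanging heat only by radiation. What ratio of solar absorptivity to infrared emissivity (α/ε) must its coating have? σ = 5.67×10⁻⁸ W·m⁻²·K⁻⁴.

α/ε ≈ 9.19

Balance: αS·A = εσ·2A·T⁴ ⇒ α/ε = 2σT⁴/S.
α/ε = 2·5.67×10⁻⁸·(523)⁴/923 = 2·5.67×10⁻⁸·7.482×10¹⁰/923.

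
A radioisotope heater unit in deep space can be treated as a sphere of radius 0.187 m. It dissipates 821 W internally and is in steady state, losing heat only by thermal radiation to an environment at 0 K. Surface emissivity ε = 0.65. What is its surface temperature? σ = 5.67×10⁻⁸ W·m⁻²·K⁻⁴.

T ≈ 475 K

Steady state: internal power = radiated power, P = εσA T⁴.
Radiating area A = 4πr² = 0.4394 m².
T⁴ = P/(εσA) = 821/(0.65·5.67×10⁻⁸·0.4394) = 5.069×10¹⁰ K⁴.
T = (5.069×10¹⁰)^(1/4).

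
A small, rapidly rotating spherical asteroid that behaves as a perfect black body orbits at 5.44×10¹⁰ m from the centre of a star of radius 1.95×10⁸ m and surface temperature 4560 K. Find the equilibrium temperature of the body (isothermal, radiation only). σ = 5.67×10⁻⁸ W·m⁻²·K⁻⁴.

The star's surface emits σT_*⁴; at distance d the flux is S = σT_*⁴(R_*/d)².
S = 5.67×10⁻⁸·(4560)⁴·(1.95×10⁸/5.44×10¹⁰)² = 315.0 W/m².
For an isothermal sphere T⁴ = (1−a)S/(4σ) = 1.389×10⁹ K⁴.

T ≈ 193 K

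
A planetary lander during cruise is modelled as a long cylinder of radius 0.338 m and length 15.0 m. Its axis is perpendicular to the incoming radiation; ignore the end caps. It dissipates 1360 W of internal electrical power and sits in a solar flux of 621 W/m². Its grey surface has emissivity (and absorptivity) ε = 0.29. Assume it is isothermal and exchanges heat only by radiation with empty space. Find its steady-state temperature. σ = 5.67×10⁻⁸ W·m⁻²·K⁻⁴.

T ≈ 279 K

At steady state, absorbed solar power + internal power = radiated power.
Absorbed: α·S·A_cross = 0.29·621·10.14 = 1826 W (cross-section 2rL).
Total input = 1826 + 1360 = 3186 W.
Radiated: εσ·A_surf·T⁴ with A_surf = 2πrL = 31.86 m².
T⁴ = 3186/(0.29·5.67×10⁻⁸·31.86) = 6.083×10⁹ K⁴.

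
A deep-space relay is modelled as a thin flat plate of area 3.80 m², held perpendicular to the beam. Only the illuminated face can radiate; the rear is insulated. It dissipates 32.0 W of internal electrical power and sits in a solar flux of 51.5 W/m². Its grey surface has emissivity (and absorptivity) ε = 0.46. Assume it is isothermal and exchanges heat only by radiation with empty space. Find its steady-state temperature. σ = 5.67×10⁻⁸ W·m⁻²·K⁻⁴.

At steady state, absorbed solar power + internal power = radiated power.
Absorbed: α·S·A_cross = 0.46·51.5·3.800 = 90.02 W (cross-section A).
Total input = 90.02 + 32.0 = 122.0 W.
Radiated: εσ·A_surf·T⁴ with A_surf = A = 3.800 m².
T⁴ = 122.0/(0.46·5.67×10⁻⁸·3.800) = 1.231×10⁹ K⁴.

T ≈ 187 K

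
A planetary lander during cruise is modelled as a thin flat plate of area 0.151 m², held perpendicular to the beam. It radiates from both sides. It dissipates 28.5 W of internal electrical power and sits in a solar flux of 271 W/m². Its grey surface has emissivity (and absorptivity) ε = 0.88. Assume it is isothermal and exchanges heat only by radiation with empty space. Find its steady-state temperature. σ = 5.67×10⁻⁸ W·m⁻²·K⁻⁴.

T ≈ 256 K

At steady state, absorbed solar power + internal power = radiated power.
Absorbed: α·S·A_cross = 0.88·271·0.1510 = 36.01 W (cross-section A).
Total input = 36.01 + 28.5 = 64.51 W.
Radiated: εσ·A_surf·T⁴ with A_surf = 2A = 0.3020 m².
T⁴ = 64.51/(0.88·5.67×10⁻⁸·0.3020) = 4.281×10⁹ K⁴.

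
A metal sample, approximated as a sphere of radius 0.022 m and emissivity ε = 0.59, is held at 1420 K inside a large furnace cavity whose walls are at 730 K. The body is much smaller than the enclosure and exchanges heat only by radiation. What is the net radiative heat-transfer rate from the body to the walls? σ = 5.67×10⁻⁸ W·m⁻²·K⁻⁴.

For a small grey body in a large enclosure: P_net = εσA(T_body⁴ − T_wall⁴).
A = 4πr² = 0.006082 m²; T_body⁴ − T_wall⁴ = 4.066×10¹² − 2.840×10¹¹ = 3.782×10¹² K⁴.
|P_net| = 0.59·5.67×10⁻⁸·0.006082·3.782×10¹².

P_net ≈ 769 W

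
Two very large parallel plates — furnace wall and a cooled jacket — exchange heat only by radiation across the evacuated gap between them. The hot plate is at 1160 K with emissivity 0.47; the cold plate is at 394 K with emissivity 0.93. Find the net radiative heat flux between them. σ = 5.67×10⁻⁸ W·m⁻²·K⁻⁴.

For two infinite grey parallel plates, q = σ(T₁⁴ − T₂⁴)/(1/ε₁ + 1/ε₂ − 1).
T₁⁴ − T₂⁴ = 1.811×10¹² − 2.410×10¹⁰ = 1.787×10¹² K⁴.
1/ε₁ + 1/ε₂ − 1 = 2.128 + 1.075 − 1 = 2.203.
q = 5.67×10⁻⁸ × 1.787×10¹² / 2.203.

q ≈ 46000 W/m²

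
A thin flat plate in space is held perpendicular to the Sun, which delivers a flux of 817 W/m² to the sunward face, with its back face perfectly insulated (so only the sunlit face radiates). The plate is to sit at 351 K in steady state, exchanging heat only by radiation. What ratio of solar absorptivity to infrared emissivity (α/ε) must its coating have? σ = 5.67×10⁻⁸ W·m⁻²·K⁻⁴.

Balance: αS·A = εσ·1A·T⁴ ⇒ α/ε = σT⁴/S.
α/ε = 5.67×10⁻⁸·(351)⁴/817 = 5.67×10⁻⁸·1.518×10¹⁰/817.

α/ε ≈ 1.05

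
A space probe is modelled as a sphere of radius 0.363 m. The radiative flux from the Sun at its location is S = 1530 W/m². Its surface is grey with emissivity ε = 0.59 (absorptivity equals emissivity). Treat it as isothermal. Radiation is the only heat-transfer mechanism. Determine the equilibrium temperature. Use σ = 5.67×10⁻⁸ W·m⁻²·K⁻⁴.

At equilibrium, absorbed power = emitted power.
Absorbing cross-section = πr² = 0.4140 m²; emitting surface = 4πr² = 1.656 m² (ratio 4).
εS·A_cross = εσ·A_surf·T⁴  ⇒  T⁴ = S/(4σ)   (ε cancels).
T⁴ = 1530/(4·5.67×10⁻⁸) = 6.746×10⁹ K⁴.
T = (6.746×10⁹)^(1/4).

T ≈ 287 K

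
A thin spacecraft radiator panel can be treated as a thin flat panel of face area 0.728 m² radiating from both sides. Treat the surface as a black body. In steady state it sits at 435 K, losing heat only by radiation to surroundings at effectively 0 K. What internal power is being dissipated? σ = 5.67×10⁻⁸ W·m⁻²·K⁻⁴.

P ≈ 2960 W

Steady state: P = εσA T⁴.
A = 2·0.728 = 1.456 m²; T⁴ = (435)⁴ = 3.581×10¹⁰ K⁴.
P = 1.0 × 5.67×10⁻⁸ × 1.456 × 3.581×10¹⁰.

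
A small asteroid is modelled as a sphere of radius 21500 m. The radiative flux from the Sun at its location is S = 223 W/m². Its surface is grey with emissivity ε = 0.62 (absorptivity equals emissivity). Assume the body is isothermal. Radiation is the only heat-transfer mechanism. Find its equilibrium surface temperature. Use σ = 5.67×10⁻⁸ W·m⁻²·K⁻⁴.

T ≈ 177 K

At equilibrium, absorbed power = emitted power.
Absorbing cross-section = πr² = 1.452×10⁹ m²; emitting surface = 4πr² = 5.809×10⁹ m² (ratio 4).
εS·A_cross = εσ·A_surf·T⁴  ⇒  T⁴ = S/(4σ)   (ε cancels).
T⁴ = 223/(4·5.67×10⁻⁸) = 9.832×10⁸ K⁴.
T = (9.832×10⁸)^(1/4).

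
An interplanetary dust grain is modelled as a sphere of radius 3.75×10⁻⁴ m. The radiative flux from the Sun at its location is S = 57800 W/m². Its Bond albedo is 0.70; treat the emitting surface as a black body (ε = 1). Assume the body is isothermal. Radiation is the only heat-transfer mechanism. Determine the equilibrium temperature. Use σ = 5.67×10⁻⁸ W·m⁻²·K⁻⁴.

T ≈ 526 K

At equilibrium, absorbed power = emitted power.
Absorbing cross-section = πr² = 4.418×10⁻⁷ m²; emitting surface = 4πr² = 1.767×10⁻⁶ m² (ratio 4).
(1−a)S·A_cross = εσ·A_surf·T⁴  ⇒  T⁴ = (1−a)S/(4σ).
T⁴ = 0.300·57800/(4·5.67×10⁻⁸) = 7.646×10¹⁰ K⁴.
T = (7.646×10¹⁰)^(1/4).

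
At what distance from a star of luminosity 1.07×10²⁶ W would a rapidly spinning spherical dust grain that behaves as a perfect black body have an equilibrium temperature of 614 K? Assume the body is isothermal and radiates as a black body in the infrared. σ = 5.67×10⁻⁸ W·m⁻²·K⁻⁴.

For an isothermal black-emitting sphere, (1−a)S·πr² = σ·4πr²·T⁴ ⇒ S = 4σT⁴/(1−a).
S = 4·5.67×10⁻⁸·(614)⁴/1.00 = 32230 W/m².
Flux falls as S = L/(4πd²), so d = √(L/(4πS)) = √(1.07×10²⁶/(4π·32230)).

d ≈ 1.63×10¹⁰ m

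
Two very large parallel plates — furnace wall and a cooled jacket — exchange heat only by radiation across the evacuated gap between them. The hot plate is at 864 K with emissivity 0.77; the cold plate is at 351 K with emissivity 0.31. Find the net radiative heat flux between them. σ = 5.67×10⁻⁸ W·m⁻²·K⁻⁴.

For two infinite grey parallel plates, q = σ(T₁⁴ − T₂⁴)/(1/ε₁ + 1/ε₂ − 1).
T₁⁴ − T₂⁴ = 5.573×10¹¹ − 1.518×10¹⁰ = 5.421×10¹¹ K⁴.
1/ε₁ + 1/ε₂ − 1 = 1.299 + 3.226 − 1 = 3.525.
q = 5.67×10⁻⁸ × 5.421×10¹¹ / 3.525.

q ≈ 8720 W/m²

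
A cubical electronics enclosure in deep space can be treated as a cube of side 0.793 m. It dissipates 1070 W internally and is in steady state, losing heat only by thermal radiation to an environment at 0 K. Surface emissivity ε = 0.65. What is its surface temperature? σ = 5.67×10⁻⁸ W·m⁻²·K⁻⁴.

Steady state: internal power = radiated power, P = εσA T⁴.
Radiating area A = 6L² = 3.773 m².
T⁴ = P/(εσA) = 1070/(0.65·5.67×10⁻⁸·3.773) = 7.695×10⁹ K⁴.
T = (7.695×10⁹)^(1/4).

T ≈ 296 K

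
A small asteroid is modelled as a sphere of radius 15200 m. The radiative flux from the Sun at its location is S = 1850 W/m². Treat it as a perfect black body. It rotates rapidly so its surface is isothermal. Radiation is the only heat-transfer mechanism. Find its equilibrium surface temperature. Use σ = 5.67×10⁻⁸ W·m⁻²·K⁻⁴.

At equilibrium, absorbed power = emitted power.
Absorbing cross-section = πr² = 7.258×10⁸ m²; emitting surface = 4πr² = 2.903×10⁹ m² (ratio 4).
S·A_cross = εσ·A_surf·T⁴  ⇒  T⁴ = S/(4σ).
T⁴ = 1.00·1850/(4·5.67×10⁻⁸) = 8.157×10⁹ K⁴.
T = (8.157×10⁹)^(1/4).

T ≈ 301 K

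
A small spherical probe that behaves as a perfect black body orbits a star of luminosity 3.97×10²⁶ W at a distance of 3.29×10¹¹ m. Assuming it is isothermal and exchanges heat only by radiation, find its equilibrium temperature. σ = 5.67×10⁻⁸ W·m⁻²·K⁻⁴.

T ≈ 189 K

First find the stellar flux at distance d: S = L/(4πd²) = 3.97×10²⁶/(4π·(3.29×10¹¹)²) = 291.9 W/m².
For an isothermal sphere, absorbed (1−a)S·πr² = emitted σ·4πr²·T⁴, so T⁴ = (1−a)S/(4σ).
T⁴ = 1.00·291.9/(4·5.67×10⁻⁸) = 1.287×10⁹ K⁴.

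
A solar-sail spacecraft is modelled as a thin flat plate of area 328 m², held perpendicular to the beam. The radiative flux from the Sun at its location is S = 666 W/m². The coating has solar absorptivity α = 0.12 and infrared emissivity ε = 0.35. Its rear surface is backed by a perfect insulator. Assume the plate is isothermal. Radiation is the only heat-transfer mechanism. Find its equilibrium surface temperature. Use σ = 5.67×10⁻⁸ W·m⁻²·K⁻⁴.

At equilibrium, absorbed power = emitted power.
Absorbing cross-section = A = 328.0 m²; emitting surface = A = 328.0 m² (ratio 1).
αS·A_cross = εσ·A_surf·T⁴  ⇒  T⁴ = αS/(ε·1σ).
T⁴ = 0.120·666/(0.35·1·5.67×10⁻⁸) = 4.027×10⁹ K⁴.
T = (4.027×10⁹)^(1/4).

T ≈ 252 K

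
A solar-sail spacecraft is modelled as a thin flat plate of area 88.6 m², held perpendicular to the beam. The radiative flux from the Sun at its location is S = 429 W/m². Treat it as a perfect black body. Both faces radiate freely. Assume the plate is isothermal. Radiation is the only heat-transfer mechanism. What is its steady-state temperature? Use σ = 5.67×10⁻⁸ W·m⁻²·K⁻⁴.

At equilibrium, absorbed power = emitted power.
Absorbing cross-section = A = 88.60 m²; emitting surface = 2A = 177.2 m² (ratio 2).
S·A_cross = εσ·A_surf·T⁴  ⇒  T⁴ = S/(2σ).
T⁴ = 1.00·429/(2·5.67×10⁻⁸) = 3.783×10⁹ K⁴.
T = (3.783×10⁹)^(1/4).

T ≈ 248 K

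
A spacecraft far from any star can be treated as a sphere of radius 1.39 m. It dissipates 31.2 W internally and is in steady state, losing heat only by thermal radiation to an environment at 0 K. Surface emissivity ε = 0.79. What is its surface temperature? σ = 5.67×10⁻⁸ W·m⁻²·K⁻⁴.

Steady state: internal power = radiated power, P = εσA T⁴.
Radiating area A = 4πr² = 24.28 m².
T⁴ = P/(εσA) = 31.2/(0.79·5.67×10⁻⁸·24.28) = 2.869×10⁷ K⁴.
T = (2.869×10⁷)^(1/4).

T ≈ 73.2 K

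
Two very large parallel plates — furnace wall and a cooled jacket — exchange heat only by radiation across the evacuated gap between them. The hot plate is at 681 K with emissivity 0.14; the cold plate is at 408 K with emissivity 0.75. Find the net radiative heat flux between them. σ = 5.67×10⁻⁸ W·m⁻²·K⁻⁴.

For two infinite grey parallel plates, q = σ(T₁⁴ − T₂⁴)/(1/ε₁ + 1/ε₂ − 1).
T₁⁴ − T₂⁴ = 2.151×10¹¹ − 2.771×10¹⁰ = 1.874×10¹¹ K⁴.
1/ε₁ + 1/ε₂ − 1 = 7.143 + 1.333 − 1 = 7.476.
q = 5.67×10⁻⁸ × 1.874×10¹¹ / 7.476.

q ≈ 1420 W/m²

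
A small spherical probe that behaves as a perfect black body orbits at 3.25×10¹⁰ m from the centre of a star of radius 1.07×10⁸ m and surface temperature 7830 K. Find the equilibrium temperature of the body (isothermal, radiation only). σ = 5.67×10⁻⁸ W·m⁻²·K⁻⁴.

The star's surface emits σT_*⁴; at distance d the flux is S = σT_*⁴(R_*/d)².
S = 5.67×10⁻⁸·(7830)⁴·(1.07×10⁸/3.25×10¹⁰)² = 2310 W/m².
For an isothermal sphere T⁴ = (1−a)S/(4σ) = 1.019×10¹⁰ K⁴.

T ≈ 318 K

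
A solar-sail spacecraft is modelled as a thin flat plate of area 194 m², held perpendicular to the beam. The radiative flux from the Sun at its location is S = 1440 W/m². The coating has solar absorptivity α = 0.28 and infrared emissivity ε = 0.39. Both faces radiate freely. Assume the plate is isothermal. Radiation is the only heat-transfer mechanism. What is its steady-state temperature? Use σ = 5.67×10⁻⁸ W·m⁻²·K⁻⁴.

At equilibrium, absorbed power = emitted power.
Absorbing cross-section = A = 194.0 m²; emitting surface = 2A = 388.0 m² (ratio 2).
αS·A_cross = εσ·A_surf·T⁴  ⇒  T⁴ = αS/(ε·2σ).
T⁴ = 0.280·1440/(0.39·2·5.67×10⁻⁸) = 9.117×10⁹ K⁴.
T = (9.117×10⁹)^(1/4).

T ≈ 309 K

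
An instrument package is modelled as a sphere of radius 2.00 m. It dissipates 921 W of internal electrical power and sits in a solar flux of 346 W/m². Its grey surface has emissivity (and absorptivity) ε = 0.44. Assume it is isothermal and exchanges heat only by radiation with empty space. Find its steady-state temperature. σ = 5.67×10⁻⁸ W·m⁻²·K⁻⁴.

At steady state, absorbed solar power + internal power = radiated power.
Absorbed: α·S·A_cross = 0.44·346·12.57 = 1913 W (cross-section πr²).
Total input = 1913 + 921 = 2834 W.
Radiated: εσ·A_surf·T⁴ with A_surf = 4πr² = 50.27 m².
T⁴ = 2834/(0.44·5.67×10⁻⁸·50.27) = 2.260×10⁹ K⁴.

T ≈ 218 K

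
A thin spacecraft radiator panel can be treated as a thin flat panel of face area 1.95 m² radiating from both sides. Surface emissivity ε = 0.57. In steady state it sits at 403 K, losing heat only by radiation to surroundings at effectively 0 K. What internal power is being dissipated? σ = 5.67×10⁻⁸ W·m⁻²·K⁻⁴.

P ≈ 3320 W

Steady state: P = εσA T⁴.
A = 2·1.95 = 3.900 m²; T⁴ = (403)⁴ = 2.638×10¹⁰ K⁴.
P = 0.57 × 5.67×10⁻⁸ × 3.900 × 2.638×10¹⁰.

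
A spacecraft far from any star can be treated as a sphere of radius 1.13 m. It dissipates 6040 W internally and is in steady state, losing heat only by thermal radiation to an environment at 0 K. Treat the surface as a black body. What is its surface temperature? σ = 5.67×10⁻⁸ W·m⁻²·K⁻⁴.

T ≈ 285 K

Steady state: internal power = radiated power, P = εσA T⁴.
Radiating area A = 4πr² = 16.05 m².
T⁴ = P/(εσA) = 6040/(1.0·5.67×10⁻⁸·16.05) = 6.639×10⁹ K⁴.
T = (6.639×10⁹)^(1/4).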